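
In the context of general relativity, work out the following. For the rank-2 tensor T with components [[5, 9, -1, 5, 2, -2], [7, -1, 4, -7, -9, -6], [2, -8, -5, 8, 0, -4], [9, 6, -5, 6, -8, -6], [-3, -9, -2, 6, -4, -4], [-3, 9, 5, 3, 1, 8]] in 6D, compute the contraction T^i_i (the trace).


The contraction (trace) of a rank-2 tensor is the sum of its diagonal elements.
Diagonal entries: A[1,1] = 5, A[2,2] = -1, A[3,3] = -5, A[4,4] = 6, A[5,5] = -4, A[6,6] = 8
Tr(A) = 5 + -1 + -5 + 6 + -4 + 8 = 9

9


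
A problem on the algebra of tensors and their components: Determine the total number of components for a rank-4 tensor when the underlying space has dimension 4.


The number of components of a rank-r tensor in d dimensions is d^r.
Here d = 4 and r = 4.
4^4 = 256

256


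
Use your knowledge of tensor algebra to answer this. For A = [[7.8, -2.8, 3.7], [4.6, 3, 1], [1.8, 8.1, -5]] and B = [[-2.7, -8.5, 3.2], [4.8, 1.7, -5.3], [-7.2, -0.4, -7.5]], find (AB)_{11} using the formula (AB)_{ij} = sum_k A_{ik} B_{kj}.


(AB)_{ij} = sum_k A_{ik} B_{kj}.
For i=1, j=1:
A_{11} * B_{11} = 7.8 * -2.7 = -21.06
A_{12} * B_{21} = -2.8 * 4.8 = -13.44
A_{13} * B_{31} = 3.7 * -7.2 = -26.64
Sum = -21.06 + -13.44 + -26.64 = -61.14

-61.14


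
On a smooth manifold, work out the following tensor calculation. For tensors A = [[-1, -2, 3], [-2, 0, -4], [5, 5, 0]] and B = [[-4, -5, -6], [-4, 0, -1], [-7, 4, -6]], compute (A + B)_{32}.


Tensor addition is component-wise: (A + B)_{ij} = A_{ij} + B_{ij}.
A_{32} = 5
B_{32} = 4
(A + B)_{32} = 5 + 4 = 9

9


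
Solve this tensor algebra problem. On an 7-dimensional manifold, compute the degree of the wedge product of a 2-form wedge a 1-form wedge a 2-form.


The degree of a wedge product is the sum of the degrees of the individual forms.
Degrees: 2, 1, 2
Total degree = 2 + 1 + 2 = 5

5


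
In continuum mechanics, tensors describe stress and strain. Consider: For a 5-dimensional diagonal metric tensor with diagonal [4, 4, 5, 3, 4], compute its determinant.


For a diagonal metric, the determinant is the product of diagonal entries.
Diagonal entries: 4, 4, 5, 3, 4
det(g) = 4 * 4 * 5 * 3 * 4 = 960

960


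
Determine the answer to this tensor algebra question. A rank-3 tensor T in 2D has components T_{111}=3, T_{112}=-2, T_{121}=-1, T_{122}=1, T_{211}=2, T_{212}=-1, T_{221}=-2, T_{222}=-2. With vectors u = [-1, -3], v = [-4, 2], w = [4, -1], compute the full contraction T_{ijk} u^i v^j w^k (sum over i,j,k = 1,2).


S = sum over i,j,k of T_{ijk} u_i v_j w_k. Expanding all 8 terms:
T_{111}*u_1*v_1*w_1 = 3*-1*-4*4 = 48  (running total: 48)
T_{112}*u_1*v_1*w_2 = -2*-1*-4*-1 = 8  (running total: 56)
T_{121}*u_1*v_2*w_1 = -1*-1*2*4 = 8  (running total: 64)
T_{122}*u_1*v_2*w_2 = 1*-1*2*-1 = 2  (running total: 66)
T_{211}*u_2*v_1*w_1 = 2*-3*-4*4 = 96  (running total: 162)
T_{212}*u_2*v_1*w_2 = -1*-3*-4*-1 = 12  (running total: 174)
T_{221}*u_2*v_2*w_1 = -2*-3*2*4 = 48  (running total: 222)
T_{222}*u_2*v_2*w_2 = -2*-3*2*-1 = -12  (running total: 210)
S = 210

210


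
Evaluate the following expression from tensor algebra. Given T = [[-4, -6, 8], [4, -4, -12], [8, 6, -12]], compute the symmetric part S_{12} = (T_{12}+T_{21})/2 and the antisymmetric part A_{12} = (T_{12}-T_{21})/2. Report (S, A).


T_{12} = -6
T_{21} = 4
S_{12} = (-6 + 4)/2 = -2/2 = -1
A_{12} = (-6 - 4)/2 = -10/2 = -5
Check: S + A = -1 + -5 = -6 = T_{12}.

(-1, -5)


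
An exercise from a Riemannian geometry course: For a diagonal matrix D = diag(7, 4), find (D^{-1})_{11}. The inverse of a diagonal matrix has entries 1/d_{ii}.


For a diagonal matrix, the inverse has entries (D^{-1})_{ii} = 1/d_{ii}.
The diagonal entries are: d_{11} = 7, d_{22} = 4
We need (D^{-1})_{11} = 1/d_{11} = 1/7 = 1/7

1/7


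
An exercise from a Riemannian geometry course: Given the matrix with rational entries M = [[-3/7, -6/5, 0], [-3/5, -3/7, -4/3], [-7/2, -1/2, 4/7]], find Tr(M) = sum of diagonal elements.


The trace is the sum of diagonal entries.
Diagonal: M[1,1] = -3/7, M[2,2] = -3/7, M[3,3] = 4/7
Tr(M) = -3/7 + -3/7 + 4/7
Computing step by step:
After adding M[1,1]: -3/7
After adding M[2,2]: -6/7
After adding M[3,3]: -2/7
Tr(M) = -2/7

-2/7


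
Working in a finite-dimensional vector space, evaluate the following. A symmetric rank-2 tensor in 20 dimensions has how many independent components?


A symmetric rank-2 tensor in d dimensions has d(d+1)/2 independent components.
d = 20
d(d+1)/2 = 20 * 21 / 2 = 420 / 2 = 210

210


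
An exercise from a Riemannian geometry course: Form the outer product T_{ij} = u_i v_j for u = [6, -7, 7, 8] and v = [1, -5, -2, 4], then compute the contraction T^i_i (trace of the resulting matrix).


The outer product gives T_{ij} = u_i v_j.
The trace (contraction) is Tr(T) = sum_i T_{ii} = sum_i u_i v_i.
Diagonal entries:
T_{11} = u_1 * v_1 = 6 * 1 = 6
T_{22} = u_2 * v_2 = -7 * -5 = 35
T_{33} = u_3 * v_3 = 7 * -2 = -14
T_{44} = u_4 * v_4 = 8 * 4 = 32
Tr(T) = 6 + 35 + -14 + 32 = 59

59


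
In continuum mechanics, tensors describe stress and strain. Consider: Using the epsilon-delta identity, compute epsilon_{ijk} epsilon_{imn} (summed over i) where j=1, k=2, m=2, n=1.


Using the identity: epsilon_{ijk} epsilon_{imn} = delta_{jm} delta_{kn} - delta_{jn} delta_{km}.
delta_{12} = 0
delta_{21} = 0
delta_{11} = 1
delta_{22} = 1
Result = 0 * 0 - 1 * 1 = 0 - 1 = -1

-1


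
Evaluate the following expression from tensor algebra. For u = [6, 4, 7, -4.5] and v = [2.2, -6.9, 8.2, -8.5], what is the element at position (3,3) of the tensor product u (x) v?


The outer product entry T_{ij} = u_i * v_j.
We need i=3, j=3.
u_3 = 7, v_3 = 8.2
T_{3,3} = 7 * 8.2 = 57.4

57.4


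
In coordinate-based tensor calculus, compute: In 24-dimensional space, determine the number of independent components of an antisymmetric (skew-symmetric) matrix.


An antisymmetric rank-2 tensor satisfies A_{ij} = -A_{ji}, so diagonal entries are zero.
The independent components are the upper-triangular entries: C(n, 2) = n(n-1)/2.
n = 24
C(24, 2) = 24 * 23 / 2 = 552 / 2 = 276

276


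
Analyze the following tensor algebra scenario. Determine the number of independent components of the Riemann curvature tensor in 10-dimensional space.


The Riemann tensor in d dimensions has d^2(d^2 - 1)/12 independent components.
d = 10, so d^2 = 100
d^2 - 1 = 99
d^2(d^2 - 1) = 100 * 99 = 9900
Divide by 12: 9900 / 12 = 825

825


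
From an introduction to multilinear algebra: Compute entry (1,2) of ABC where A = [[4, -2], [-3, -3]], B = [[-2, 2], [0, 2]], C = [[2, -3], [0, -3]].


(ABC)_{12} = sum_m (AB)_{1m} C_{m2}. First compute row 1 of AB.
(AB)_{11} = 4*-2 + -2*0 = -8
(AB)_{12} = 4*2 + -2*2 = 4
Now contract with column 2 of C:
(AB)_{11} * C_{12} = -8 * -3 = 24
(AB)_{12} * C_{22} = 4 * -3 = -12
(ABC)_{12} = 24 + -12 = 12

12


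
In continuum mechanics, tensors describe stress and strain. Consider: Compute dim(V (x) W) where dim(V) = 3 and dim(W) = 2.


The dimension of a tensor product is the product of dimensions.
dim(V) = 3, dim(W) = 2
dim(V (x) W) = 3 * 2 = 6

6


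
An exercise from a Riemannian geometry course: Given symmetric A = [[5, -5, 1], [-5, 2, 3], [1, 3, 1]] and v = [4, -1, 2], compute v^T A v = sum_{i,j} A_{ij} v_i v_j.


First compute Av:
(Av)_1 = 5*4 + -5*-1 + 1*2 = 27
(Av)_2 = -5*4 + 2*-1 + 3*2 = -16
(Av)_3 = 1*4 + 3*-1 + 1*2 = 3
Av = [27, -16, 3]
Then v^T (Av) = 4*27 + -1*-16 + 2*3
= 108 + 16 + 6 = 130

130


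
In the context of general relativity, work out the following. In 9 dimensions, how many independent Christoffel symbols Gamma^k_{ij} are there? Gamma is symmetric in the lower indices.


Christoffel symbols Gamma^k_{ij} are symmetric in i,j, so there are d * d(d+1)/2 independent symbols.
d = 9
d(d+1)/2 = 9 * 10 / 2 = 45
Total = 9 * 45 = 405

405


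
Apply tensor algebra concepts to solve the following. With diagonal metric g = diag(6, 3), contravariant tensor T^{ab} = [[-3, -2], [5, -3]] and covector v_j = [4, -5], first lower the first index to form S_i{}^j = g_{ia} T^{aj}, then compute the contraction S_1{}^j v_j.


Step 1: lower the first index. For a diagonal metric, g_{ia} T^{aj} = g_{ii} T^{ij} (no sum on i).
g_{11} = 6
S_1{}^1 = 6 * T^{11} = 6 * -3 = -18
S_1{}^2 = 6 * T^{12} = 6 * -2 = -12
Step 2: contract S_1{}^j with v_j.
S_1{}^1 * v_1 = -18 * 4 = -72
S_1{}^2 * v_2 = -12 * -5 = 60
Result = -72 + 60 = -12

-12


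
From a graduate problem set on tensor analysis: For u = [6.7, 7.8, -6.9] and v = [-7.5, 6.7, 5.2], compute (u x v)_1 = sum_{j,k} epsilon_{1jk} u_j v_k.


(u x v)_1 = sum_{j,k} epsilon_{1jk} u_j v_k. Only permutations of (1,2,3) contribute; the two non-zero terms are:
eps_{123} u_2 v_3 = 1 * 7.8 * 5.2 = 40.56
eps_{132} u_3 v_2 = -1 * -6.9 * 6.7 = 46.23
(u x v)_1 = 86.79

86.79


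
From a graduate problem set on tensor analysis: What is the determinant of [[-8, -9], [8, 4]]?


For a 2x2 matrix [[a, b], [c, d]], det = a*d - b*c.
a = -8, b = -9, c = 8, d = 4
a*d = -8 * 4 = -32
b*c = -9 * 8 = -72
det = -32 - -72 = 40

40


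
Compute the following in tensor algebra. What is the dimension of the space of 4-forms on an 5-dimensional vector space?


The dimension of the space of p-forms on an n-dimensional space is C(n, p).
n = 5, p = 4
C(5, 4) = 5! / (4! * 1!) = 5

5


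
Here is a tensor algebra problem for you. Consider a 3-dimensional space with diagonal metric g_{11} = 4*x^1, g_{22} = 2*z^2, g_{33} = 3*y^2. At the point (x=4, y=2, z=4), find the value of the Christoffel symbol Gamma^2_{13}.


For a diagonal metric, Gamma^k_{ij} = (1/2) g^{kk} (dg_{ik}/dx_j + dg_{jk}/dx_i - dg_{ij}/dx_k).
The metric is diagonal, so g_{ab} = 0 for a != b.
At the given point: g_{11} = 16, g_{22} = 32, g_{33} = 12
g^{22} = 1/32
dg_{12}/dx_3 = 0 (off-diagonal)
dg_{32}/dx_1 = 0 (off-diagonal)
dg_{13}/dx_2 = 0 (off-diagonal)
Numerator = 0 + 0 - 0 = 0
Gamma^2_{13} = 0 / (2 * 32) = 0

0


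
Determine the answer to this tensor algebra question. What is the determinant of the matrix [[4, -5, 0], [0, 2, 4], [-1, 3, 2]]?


Expanding along the first row, det(A) = a11*M_11 - a12*M_12 + a13*M_13, where M_1j is the (1,j) minor.
Minor M_11 = 2*2 - 4*3 = -8
Minor M_12 = 0*2 - 4*-1 = 4
Minor M_13 = 0*3 - 2*-1 = 2
det = 4*(-8) - -5*(4) + 0*(2)
    = -32 - -20 + 0
    = -12

-12


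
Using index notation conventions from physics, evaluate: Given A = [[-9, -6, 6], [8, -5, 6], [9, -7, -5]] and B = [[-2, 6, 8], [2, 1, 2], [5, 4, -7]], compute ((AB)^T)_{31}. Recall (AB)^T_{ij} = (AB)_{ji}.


(AB)^T_{ij} = (AB)_{ji} = sum_k A_{jk} B_{ki}.
For i=3, j=1 we need (AB)_{13}:
A_{11} * B_{13} = -9 * 8 = -72
A_{12} * B_{23} = -6 * 2 = -12
A_{13} * B_{33} = 6 * -7 = -42
Sum = -72 + -12 + -42 = -126

-126


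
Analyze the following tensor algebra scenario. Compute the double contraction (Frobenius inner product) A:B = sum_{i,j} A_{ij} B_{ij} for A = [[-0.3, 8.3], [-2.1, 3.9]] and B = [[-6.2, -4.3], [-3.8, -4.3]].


A:B = sum over all i,j of A_{ij} * B_{ij}.
Row 1: -0.3*-6.2=1.86, 8.3*-4.3=-35.69 => row sum = -33.83
Row 2: -2.1*-3.8=7.98, 3.9*-4.3=-16.77 => row sum = -8.79
Total = -33.83 + -8.79 = -42.62

-42.62


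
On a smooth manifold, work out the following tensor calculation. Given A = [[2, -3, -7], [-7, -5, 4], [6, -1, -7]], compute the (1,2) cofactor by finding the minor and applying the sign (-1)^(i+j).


To find cofactor C_{12}, delete row 1 and column 2.
The resulting 2x2 submatrix is: [[-7, 4], [6, -7]]
Minor M_{12} = -7*-7 - 4*6
  = 49 - 24 = 25
Sign = (-1)^(1+2) = (-1)^3 = -1
Cofactor C_{12} = -1 * 25 = -25

-25


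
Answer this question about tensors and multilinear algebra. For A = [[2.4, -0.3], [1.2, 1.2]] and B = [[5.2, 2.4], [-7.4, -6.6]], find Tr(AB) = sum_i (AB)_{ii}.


Tr(AB) = sum_i (AB)_{ii} where (AB)_{ii} = sum_k A_{ik} B_{ki}.
(AB)_{11} = 2.4*5.2 + -0.3*-7.4 = 14.7
(AB)_{22} = 1.2*2.4 + 1.2*-6.6 = -5.04
Tr(AB) = 14.7 + -5.04 = 9.66

9.66


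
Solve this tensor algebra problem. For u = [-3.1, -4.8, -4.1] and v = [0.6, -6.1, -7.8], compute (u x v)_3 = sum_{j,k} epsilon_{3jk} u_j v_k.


(u x v)_3 = sum_{j,k} epsilon_{3jk} u_j v_k. Only permutations of (1,2,3) contribute; the two non-zero terms are:
eps_{312} u_1 v_2 = 1 * -3.1 * -6.1 = 18.91
eps_{321} u_2 v_1 = -1 * -4.8 * 0.6 = 2.88
(u x v)_3 = 21.79

21.79


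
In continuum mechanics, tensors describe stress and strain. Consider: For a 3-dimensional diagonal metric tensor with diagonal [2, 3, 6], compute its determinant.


For a diagonal metric, the determinant is the product of diagonal entries.
Diagonal entries: 2, 3, 6
det(g) = 2 * 3 * 6 = 36

36


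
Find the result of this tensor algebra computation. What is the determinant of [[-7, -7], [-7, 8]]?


For a 2x2 matrix [[a, b], [c, d]], det = a*d - b*c.
a = -7, b = -7, c = -7, d = 8
a*d = -7 * 8 = -56
b*c = -7 * -7 = 49
det = -56 - 49 = -105

-105


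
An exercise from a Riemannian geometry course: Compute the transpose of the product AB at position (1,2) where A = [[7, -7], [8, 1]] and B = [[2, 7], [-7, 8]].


(AB)^T_{ij} = (AB)_{ji} = sum_k A_{jk} B_{ki}.
For i=1, j=2 we need (AB)_{21}:
A_{21} * B_{11} = 8 * 2 = 16
A_{22} * B_{21} = 1 * -7 = -7
Sum = 16 + -7 = 9

9


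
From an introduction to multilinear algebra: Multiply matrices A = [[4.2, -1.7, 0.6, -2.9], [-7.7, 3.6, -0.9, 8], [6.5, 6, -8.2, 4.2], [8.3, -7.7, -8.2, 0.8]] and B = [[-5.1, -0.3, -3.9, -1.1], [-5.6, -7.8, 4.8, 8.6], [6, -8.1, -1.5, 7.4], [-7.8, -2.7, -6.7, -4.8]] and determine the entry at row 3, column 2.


(AB)_{ij} = sum_k A_{ik} B_{kj}.
For i=3, j=2:
A_{31} * B_{12} = 6.5 * -0.3 = -1.95
A_{32} * B_{22} = 6 * -7.8 = -46.8
A_{33} * B_{32} = -8.2 * -8.1 = 66.42
A_{34} * B_{42} = 4.2 * -2.7 = -11.34
Sum = -1.95 + -46.8 + 66.42 + -11.34 = 6.33

6.33


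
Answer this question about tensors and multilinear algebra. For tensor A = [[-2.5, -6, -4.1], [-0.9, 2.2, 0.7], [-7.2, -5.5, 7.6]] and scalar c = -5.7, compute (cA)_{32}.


Scalar multiplication: (cA)_{ij} = c * A_{ij}.
c = -5.7
A_{32} = -5.5
(cA)_{32} = -5.7 * -5.5 = 31.35

31.35


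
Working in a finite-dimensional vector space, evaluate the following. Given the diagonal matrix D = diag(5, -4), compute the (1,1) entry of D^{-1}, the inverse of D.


For a diagonal matrix, the inverse has entries (D^{-1})_{ii} = 1/d_{ii}.
The diagonal entries are: d_{11} = 5, d_{22} = -4
We need (D^{-1})_{11} = 1/d_{11} = 1/5 = 1/5

1/5


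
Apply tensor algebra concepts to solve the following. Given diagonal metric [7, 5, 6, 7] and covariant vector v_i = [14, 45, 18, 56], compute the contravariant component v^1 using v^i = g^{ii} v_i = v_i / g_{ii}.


To raise an index with a diagonal metric: v^i = v_i / g_{ii}.
For index 1: v_1 = 14, g_{11} = 7
v^1 = 14 / 7 = 2

2


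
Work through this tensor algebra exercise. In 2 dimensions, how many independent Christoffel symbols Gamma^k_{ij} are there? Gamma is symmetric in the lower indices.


Christoffel symbols Gamma^k_{ij} are symmetric in i,j, so there are d * d(d+1)/2 independent symbols.
d = 2
d(d+1)/2 = 2 * 3 / 2 = 3
Total = 2 * 3 = 6

6


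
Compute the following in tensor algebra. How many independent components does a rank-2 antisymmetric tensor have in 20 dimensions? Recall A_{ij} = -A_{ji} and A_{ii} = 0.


An antisymmetric rank-2 tensor satisfies A_{ij} = -A_{ji}, so diagonal entries are zero.
The independent components are the upper-triangular entries: C(n, 2) = n(n-1)/2.
n = 20
C(20, 2) = 20 * 19 / 2 = 380 / 2 = 190

190


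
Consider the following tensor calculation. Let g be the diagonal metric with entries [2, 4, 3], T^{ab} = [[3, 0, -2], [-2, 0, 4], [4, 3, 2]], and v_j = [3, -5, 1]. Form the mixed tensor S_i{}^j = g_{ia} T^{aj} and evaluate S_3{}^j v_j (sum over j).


Step 1: lower the first index. For a diagonal metric, g_{ia} T^{aj} = g_{ii} T^{ij} (no sum on i).
g_{33} = 3
S_3{}^1 = 3 * T^{31} = 3 * 4 = 12
S_3{}^2 = 3 * T^{32} = 3 * 3 = 9
S_3{}^3 = 3 * T^{33} = 3 * 2 = 6
Step 2: contract S_3{}^j with v_j.
S_3{}^1 * v_1 = 12 * 3 = 36
S_3{}^2 * v_2 = 9 * -5 = -45
S_3{}^3 * v_3 = 6 * 1 = 6
Result = 36 + -45 + 6 = -3

-3


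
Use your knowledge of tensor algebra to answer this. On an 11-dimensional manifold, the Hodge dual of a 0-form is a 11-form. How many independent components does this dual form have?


The Hodge dual of a p-form on an n-dimensional manifold is an (n-p)-form.
n = 11, p = 0, so dual degree = 11 - 0 = 11
The number of components is C(n, n-p) = C(11, 11) = 1

1


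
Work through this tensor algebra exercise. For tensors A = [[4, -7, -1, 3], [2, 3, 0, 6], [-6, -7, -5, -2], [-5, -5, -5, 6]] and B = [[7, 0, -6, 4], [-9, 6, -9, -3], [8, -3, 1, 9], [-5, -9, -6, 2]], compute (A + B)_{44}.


Tensor addition is component-wise: (A + B)_{ij} = A_{ij} + B_{ij}.
A_{44} = 6
B_{44} = 2
(A + B)_{44} = 6 + 2 = 8

8


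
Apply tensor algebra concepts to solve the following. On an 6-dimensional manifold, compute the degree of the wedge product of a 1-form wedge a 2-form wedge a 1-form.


The degree of a wedge product is the sum of the degrees of the individual forms.
Degrees: 1, 2, 1
Total degree = 1 + 2 + 1 = 4

4


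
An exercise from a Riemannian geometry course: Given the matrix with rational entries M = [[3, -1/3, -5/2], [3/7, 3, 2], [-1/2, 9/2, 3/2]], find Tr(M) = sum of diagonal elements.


The trace is the sum of diagonal entries.
Diagonal: M[1,1] = 3, M[2,2] = 3, M[3,3] = 3/2
Tr(M) = 3 + 3 + 3/2
Computing step by step:
After adding M[1,1]: 3
After adding M[2,2]: 6
After adding M[3,3]: 15/2
Tr(M) = 15/2

15/2


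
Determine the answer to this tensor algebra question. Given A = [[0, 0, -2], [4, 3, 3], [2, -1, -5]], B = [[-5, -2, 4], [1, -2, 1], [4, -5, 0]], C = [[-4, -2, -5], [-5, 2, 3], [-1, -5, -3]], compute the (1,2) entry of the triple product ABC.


(ABC)_{12} = sum_m (AB)_{1m} C_{m2}. First compute row 1 of AB.
(AB)_{11} = 0*-5 + 0*1 + -2*4 = -8
(AB)_{12} = 0*-2 + 0*-2 + -2*-5 = 10
(AB)_{13} = 0*4 + 0*1 + -2*0 = 0
Now contract with column 2 of C:
(AB)_{11} * C_{12} = -8 * -2 = 16
(AB)_{12} * C_{22} = 10 * 2 = 20
(AB)_{13} * C_{32} = 0 * -5 = 0
(ABC)_{12} = 16 + 20 + 0 = 36

36


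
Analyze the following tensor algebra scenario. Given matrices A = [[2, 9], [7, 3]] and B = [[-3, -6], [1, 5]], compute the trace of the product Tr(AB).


Tr(AB) = sum_i (AB)_{ii} where (AB)_{ii} = sum_k A_{ik} B_{ki}.
(AB)_{11} = 2*-3 + 9*1 = 3
(AB)_{22} = 7*-6 + 3*5 = -27
Tr(AB) = 3 + -27 = -24

-24


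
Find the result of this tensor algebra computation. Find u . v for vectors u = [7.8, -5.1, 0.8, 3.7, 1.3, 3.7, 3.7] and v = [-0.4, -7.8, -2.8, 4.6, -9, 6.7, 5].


The inner product u . v = sum of u_i * v_i.
Term-by-term: 7.8 * -0.4, -5.1 * -7.8, 0.8 * -2.8, 3.7 * 4.6, 1.3 * -9, 3.7 * 6.7, 3.7 * 5
Products: -3.12, 39.78, -2.24, 17.02, -11.7, 24.79, 18.5
Sum = -3.12 + 39.78 + -2.24 + 17.02 + -11.7 + 24.79 + 18.5 = 83.03

83.03


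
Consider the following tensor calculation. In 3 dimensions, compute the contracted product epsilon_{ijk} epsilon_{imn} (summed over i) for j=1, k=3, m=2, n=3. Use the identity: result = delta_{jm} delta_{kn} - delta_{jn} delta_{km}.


Using the identity: epsilon_{ijk} epsilon_{imn} = delta_{jm} delta_{kn} - delta_{jn} delta_{km}.
delta_{12} = 0
delta_{33} = 1
delta_{13} = 0
delta_{32} = 0
Result = 0 * 1 - 0 * 0 = 0 - 0 = 0

0


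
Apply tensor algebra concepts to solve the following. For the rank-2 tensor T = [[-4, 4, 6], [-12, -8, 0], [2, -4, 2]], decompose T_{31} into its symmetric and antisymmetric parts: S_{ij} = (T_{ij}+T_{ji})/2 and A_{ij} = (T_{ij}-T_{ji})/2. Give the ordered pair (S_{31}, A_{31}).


T_{31} = 2
T_{13} = 6
S_{31} = (2 + 6)/2 = 8/2 = 4
A_{31} = (2 - 6)/2 = -4/2 = -2
Check: S + A = 4 + -2 = 2 = T_{31}.

(4, -2)


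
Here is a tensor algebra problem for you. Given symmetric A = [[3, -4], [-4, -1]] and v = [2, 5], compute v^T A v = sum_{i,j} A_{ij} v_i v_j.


First compute Av:
(Av)_1 = 3*2 + -4*5 = -14
(Av)_2 = -4*2 + -1*5 = -13
Av = [-14, -13]
Then v^T (Av) = 2*-14 + 5*-13
= -28 + -65 = -93

-93


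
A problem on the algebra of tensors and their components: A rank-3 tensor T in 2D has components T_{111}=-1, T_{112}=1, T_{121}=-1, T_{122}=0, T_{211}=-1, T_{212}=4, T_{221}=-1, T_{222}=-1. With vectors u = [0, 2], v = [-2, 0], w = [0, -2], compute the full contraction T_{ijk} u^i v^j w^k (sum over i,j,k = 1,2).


S = sum over i,j,k of T_{ijk} u_i v_j w_k. Expanding all 8 terms:
T_{111}*u_1*v_1*w_1 = -1*0*-2*0 = 0  (running total: 0)
T_{112}*u_1*v_1*w_2 = 1*0*-2*-2 = 0  (running total: 0)
T_{121}*u_1*v_2*w_1 = -1*0*0*0 = 0  (running total: 0)
T_{122}*u_1*v_2*w_2 = 0*0*0*-2 = 0  (running total: 0)
T_{211}*u_2*v_1*w_1 = -1*2*-2*0 = 0  (running total: 0)
T_{212}*u_2*v_1*w_2 = 4*2*-2*-2 = 32  (running total: 32)
T_{221}*u_2*v_2*w_1 = -1*2*0*0 = 0  (running total: 32)
T_{222}*u_2*v_2*w_2 = -1*2*0*-2 = 0  (running total: 32)
S = 32

32


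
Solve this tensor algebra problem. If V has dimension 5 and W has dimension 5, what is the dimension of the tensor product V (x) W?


The dimension of a tensor product is the product of dimensions.
dim(V) = 5, dim(W) = 5
dim(V (x) W) = 5 * 5 = 25

25


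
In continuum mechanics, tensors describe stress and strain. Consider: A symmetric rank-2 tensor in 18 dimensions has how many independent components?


A symmetric rank-2 tensor in d dimensions has d(d+1)/2 independent components.
d = 18
d(d+1)/2 = 18 * 19 / 2 = 342 / 2 = 171

171


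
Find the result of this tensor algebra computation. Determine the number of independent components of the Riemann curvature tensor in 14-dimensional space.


The Riemann tensor in d dimensions has d^2(d^2 - 1)/12 independent components.
d = 14, so d^2 = 196
d^2 - 1 = 195
d^2(d^2 - 1) = 196 * 195 = 38220
Divide by 12: 38220 / 12 = 3185

3185


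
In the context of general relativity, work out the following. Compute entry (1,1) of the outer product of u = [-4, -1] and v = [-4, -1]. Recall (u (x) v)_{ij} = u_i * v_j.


The outer product entry T_{ij} = u_i * v_j.
We need i=1, j=1.
u_1 = -4, v_1 = -4
T_{1,1} = -4 * -4 = 16

16


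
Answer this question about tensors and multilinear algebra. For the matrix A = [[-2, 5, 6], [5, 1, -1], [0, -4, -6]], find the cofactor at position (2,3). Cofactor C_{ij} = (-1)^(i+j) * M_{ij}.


To find cofactor C_{23}, delete row 2 and column 3.
The resulting 2x2 submatrix is: [[-2, 5], [0, -4]]
Minor M_{23} = -2*-4 - 5*0
  = 8 - 0 = 8
Sign = (-1)^(2+3) = (-1)^5 = -1
Cofactor C_{23} = -1 * 8 = -8

-8


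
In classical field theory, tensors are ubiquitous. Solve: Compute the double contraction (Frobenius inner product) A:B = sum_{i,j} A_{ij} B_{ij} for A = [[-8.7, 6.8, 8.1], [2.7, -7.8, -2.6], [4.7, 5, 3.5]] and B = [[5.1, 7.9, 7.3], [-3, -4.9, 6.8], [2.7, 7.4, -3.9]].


A:B = sum over all i,j of A_{ij} * B_{ij}.
Row 1: -8.7*5.1=-44.37, 6.8*7.9=53.72, 8.1*7.3=59.13 => row sum = 68.48
Row 2: 2.7*-3=-8.1, -7.8*-4.9=38.22, -2.6*6.8=-17.68 => row sum = 12.44
Row 3: 4.7*2.7=12.69, 5*7.4=37, 3.5*-3.9=-13.65 => row sum = 36.04
Total = 68.48 + 12.44 + 36.04 = 116.96

116.96


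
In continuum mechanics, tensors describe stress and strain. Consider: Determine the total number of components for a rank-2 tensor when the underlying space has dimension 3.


The number of components of a rank-r tensor in d dimensions is d^r.
Here d = 3 and r = 2.
3^2 = 9

9


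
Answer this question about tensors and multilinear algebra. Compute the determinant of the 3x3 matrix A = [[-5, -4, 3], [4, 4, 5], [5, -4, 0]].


Expanding along the first row, det(A) = a11*M_11 - a12*M_12 + a13*M_13, where M_1j is the (1,j) minor.
Minor M_11 = 4*0 - 5*-4 = 20
Minor M_12 = 4*0 - 5*5 = -25
Minor M_13 = 4*-4 - 4*5 = -36
det = -5*(20) - -4*(-25) + 3*(-36)
    = -100 - 100 + -108
    = -308

-308


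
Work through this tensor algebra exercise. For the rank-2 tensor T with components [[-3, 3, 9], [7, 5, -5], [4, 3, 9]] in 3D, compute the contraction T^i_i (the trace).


The contraction (trace) of a rank-2 tensor is the sum of its diagonal elements.
Diagonal entries: A[1,1] = -3, A[2,2] = 5, A[3,3] = 9
Tr(A) = -3 + 5 + 9 = 11

11


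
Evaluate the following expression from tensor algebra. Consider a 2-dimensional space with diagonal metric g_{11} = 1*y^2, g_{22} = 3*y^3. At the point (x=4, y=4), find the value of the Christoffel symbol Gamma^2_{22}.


For a diagonal metric, Gamma^k_{ij} = (1/2) g^{kk} (dg_{ik}/dx_j + dg_{jk}/dx_i - dg_{ij}/dx_k).
The metric is diagonal, so g_{ab} = 0 for a != b.
At the given point: g_{11} = 16, g_{22} = 192
g^{22} = 1/192
dg_{22}/dx_2 = dg_{22}/dx_2 = 144
dg_{22}/dx_2 = dg_{22}/dx_2 = 144
dg_{22}/dx_2 = dg_{22}/dx_2 = 144
Numerator = 144 + 144 - 144 = 144
Gamma^2_{22} = 144 / (2 * 192) = 3/8

3/8


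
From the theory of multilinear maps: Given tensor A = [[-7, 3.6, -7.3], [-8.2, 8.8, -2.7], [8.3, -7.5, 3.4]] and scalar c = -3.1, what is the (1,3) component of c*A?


Scalar multiplication: (cA)_{ij} = c * A_{ij}.
c = -3.1
A_{13} = -7.3
(cA)_{13} = -3.1 * -7.3 = 22.63

22.63


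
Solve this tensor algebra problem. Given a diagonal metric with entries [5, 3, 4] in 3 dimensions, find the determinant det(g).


For a diagonal metric, the determinant is the product of diagonal entries.
Diagonal entries: 5, 3, 4
det(g) = 5 * 3 * 4 = 60

60


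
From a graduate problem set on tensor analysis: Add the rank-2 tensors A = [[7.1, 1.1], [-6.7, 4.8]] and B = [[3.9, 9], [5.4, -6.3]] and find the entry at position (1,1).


Tensor addition is component-wise: (A + B)_{ij} = A_{ij} + B_{ij}.
A_{11} = 7.1
B_{11} = 3.9
(A + B)_{11} = 7.1 + 3.9 = 11

11


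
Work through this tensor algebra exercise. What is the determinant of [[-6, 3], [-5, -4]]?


For a 2x2 matrix [[a, b], [c, d]], det = a*d - b*c.
a = -6, b = 3, c = -5, d = -4
a*d = -6 * -4 = 24
b*c = 3 * -5 = -15
det = 24 - -15 = 39

39


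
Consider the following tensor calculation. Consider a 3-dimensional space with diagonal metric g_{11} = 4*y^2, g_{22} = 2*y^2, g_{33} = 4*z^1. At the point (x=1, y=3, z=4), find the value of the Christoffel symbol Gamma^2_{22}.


For a diagonal metric, Gamma^k_{ij} = (1/2) g^{kk} (dg_{ik}/dx_j + dg_{jk}/dx_i - dg_{ij}/dx_k).
The metric is diagonal, so g_{ab} = 0 for a != b.
At the given point: g_{11} = 36, g_{22} = 18, g_{33} = 16
g^{22} = 1/18
dg_{22}/dx_2 = dg_{22}/dx_2 = 12
dg_{22}/dx_2 = dg_{22}/dx_2 = 12
dg_{22}/dx_2 = dg_{22}/dx_2 = 12
Numerator = 12 + 12 - 12 = 12
Gamma^2_{22} = 12 / (2 * 18) = 1/3

1/3


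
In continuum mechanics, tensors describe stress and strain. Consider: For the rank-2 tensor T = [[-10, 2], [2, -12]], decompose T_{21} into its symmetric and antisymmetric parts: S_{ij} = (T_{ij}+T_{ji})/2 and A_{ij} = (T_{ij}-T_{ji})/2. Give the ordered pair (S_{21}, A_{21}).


T_{21} = 2
T_{12} = 2
S_{21} = (2 + 2)/2 = 4/2 = 2
A_{21} = (2 - 2)/2 = 0/2 = 0
Check: S + A = 2 + 0 = 2 = T_{21}.

(2, 0)


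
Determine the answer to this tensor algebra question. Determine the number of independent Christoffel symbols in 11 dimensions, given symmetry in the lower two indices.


Christoffel symbols Gamma^k_{ij} are symmetric in i,j, so there are d * d(d+1)/2 independent symbols.
d = 11
d(d+1)/2 = 11 * 12 / 2 = 66
Total = 11 * 66 = 726

726


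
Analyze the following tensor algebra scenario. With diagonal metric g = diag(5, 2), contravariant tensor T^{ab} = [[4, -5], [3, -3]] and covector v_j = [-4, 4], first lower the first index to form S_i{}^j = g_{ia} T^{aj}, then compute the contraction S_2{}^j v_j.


Step 1: lower the first index. For a diagonal metric, g_{ia} T^{aj} = g_{ii} T^{ij} (no sum on i).
g_{22} = 2
S_2{}^1 = 2 * T^{21} = 2 * 3 = 6
S_2{}^2 = 2 * T^{22} = 2 * -3 = -6
Step 2: contract S_2{}^j with v_j.
S_2{}^1 * v_1 = 6 * -4 = -24
S_2{}^2 * v_2 = -6 * 4 = -24
Result = -24 + -24 = -48

-48


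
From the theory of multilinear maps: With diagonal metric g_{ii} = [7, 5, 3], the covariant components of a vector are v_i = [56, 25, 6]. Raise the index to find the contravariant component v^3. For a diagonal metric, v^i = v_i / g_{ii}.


To raise an index with a diagonal metric: v^i = v_i / g_{ii}.
For index 3: v_3 = 6, g_{33} = 3
v^3 = 6 / 3 = 2

2


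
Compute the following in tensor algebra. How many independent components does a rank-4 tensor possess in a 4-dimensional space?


The number of components of a rank-r tensor in d dimensions is d^r.
Here d = 4 and r = 4.
4^4 = 256

256


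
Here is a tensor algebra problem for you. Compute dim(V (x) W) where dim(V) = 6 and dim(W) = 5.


The dimension of a tensor product is the product of dimensions.
dim(V) = 6, dim(W) = 5
dim(V (x) W) = 6 * 5 = 30

30


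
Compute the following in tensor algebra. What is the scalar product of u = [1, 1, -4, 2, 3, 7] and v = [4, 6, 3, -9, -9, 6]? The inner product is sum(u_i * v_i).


The inner product u . v = sum of u_i * v_i.
Term-by-term: 1 * 4, 1 * 6, -4 * 3, 2 * -9, 3 * -9, 7 * 6
Products: 4, 6, -12, -18, -27, 42
Sum = 4 + 6 + -12 + -18 + -27 + 42 = -5

-5


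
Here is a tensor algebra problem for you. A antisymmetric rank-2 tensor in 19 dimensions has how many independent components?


A antisymmetric rank-2 tensor in d dimensions has d(d-1)/2 independent components.
d = 19
d(d-1)/2 = 19 * 18 / 2 = 342 / 2 = 171

171


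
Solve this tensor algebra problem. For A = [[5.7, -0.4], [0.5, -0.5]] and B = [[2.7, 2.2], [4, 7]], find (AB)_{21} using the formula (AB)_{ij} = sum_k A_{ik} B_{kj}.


(AB)_{ij} = sum_k A_{ik} B_{kj}.
For i=2, j=1:
A_{21} * B_{11} = 0.5 * 2.7 = 1.35
A_{22} * B_{21} = -0.5 * 4 = -2
Sum = 1.35 + -2 = -0.65

-0.65


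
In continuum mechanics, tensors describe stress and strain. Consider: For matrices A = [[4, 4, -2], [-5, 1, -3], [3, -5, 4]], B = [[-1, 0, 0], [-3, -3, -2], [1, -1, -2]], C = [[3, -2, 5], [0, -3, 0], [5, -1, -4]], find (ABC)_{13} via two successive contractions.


(ABC)_{13} = sum_m (AB)_{1m} C_{m3}. First compute row 1 of AB.
(AB)_{11} = 4*-1 + 4*-3 + -2*1 = -18
(AB)_{12} = 4*0 + 4*-3 + -2*-1 = -10
(AB)_{13} = 4*0 + 4*-2 + -2*-2 = -4
Now contract with column 3 of C:
(AB)_{11} * C_{13} = -18 * 5 = -90
(AB)_{12} * C_{23} = -10 * 0 = 0
(AB)_{13} * C_{33} = -4 * -4 = 16
(ABC)_{13} = -90 + 0 + 16 = -74

-74


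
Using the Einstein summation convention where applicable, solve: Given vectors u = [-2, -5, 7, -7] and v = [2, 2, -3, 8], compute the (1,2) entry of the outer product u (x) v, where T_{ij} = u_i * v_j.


The outer product entry T_{ij} = u_i * v_j.
We need i=1, j=2.
u_1 = -2, v_2 = 2
T_{1,2} = -2 * 2 = -4

-4


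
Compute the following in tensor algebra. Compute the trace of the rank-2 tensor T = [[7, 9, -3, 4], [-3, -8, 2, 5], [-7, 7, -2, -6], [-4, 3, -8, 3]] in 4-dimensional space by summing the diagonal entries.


The contraction (trace) of a rank-2 tensor is the sum of its diagonal elements.
Diagonal entries: A[1,1] = 7, A[2,2] = -8, A[3,3] = -2, A[4,4] = 3
Tr(A) = 7 + -8 + -2 + 3 = 0

0


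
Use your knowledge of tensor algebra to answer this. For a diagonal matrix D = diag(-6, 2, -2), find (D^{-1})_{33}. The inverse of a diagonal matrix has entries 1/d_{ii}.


For a diagonal matrix, the inverse has entries (D^{-1})_{ii} = 1/d_{ii}.
The diagonal entries are: d_{11} = -6, d_{22} = 2, d_{33} = -2
We need (D^{-1})_{33} = 1/d_{33} = 1/-2 = -1/2

-1/2


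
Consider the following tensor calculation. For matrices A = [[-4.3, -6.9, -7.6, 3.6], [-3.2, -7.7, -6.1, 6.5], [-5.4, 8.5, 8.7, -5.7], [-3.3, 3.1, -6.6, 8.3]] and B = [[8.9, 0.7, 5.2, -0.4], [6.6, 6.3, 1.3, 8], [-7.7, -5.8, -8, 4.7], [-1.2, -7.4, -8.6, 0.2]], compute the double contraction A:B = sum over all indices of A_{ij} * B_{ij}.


A:B = sum over all i,j of A_{ij} * B_{ij}.
Row 1: -4.3*8.9=-38.27, -6.9*0.7=-4.83, -7.6*5.2=-39.52, 3.6*-0.4=-1.44 => row sum = -84.06
Row 2: -3.2*6.6=-21.12, -7.7*6.3=-48.51, -6.1*1.3=-7.93, 6.5*8=52 => row sum = -25.56
Row 3: -5.4*-7.7=41.58, 8.5*-5.8=-49.3, 8.7*-8=-69.6, -5.7*4.7=-26.79 => row sum = -104.11
Row 4: -3.3*-1.2=3.96, 3.1*-7.4=-22.94, -6.6*-8.6=56.76, 8.3*0.2=1.66 => row sum = 39.44
Total = -84.06 + -25.56 + -104.11 + 39.44 = -174.29

-174.29


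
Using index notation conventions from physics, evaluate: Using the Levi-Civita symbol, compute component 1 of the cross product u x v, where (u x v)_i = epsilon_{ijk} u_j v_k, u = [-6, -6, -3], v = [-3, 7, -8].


(u x v)_1 = sum_{j,k} epsilon_{1jk} u_j v_k. Only permutations of (1,2,3) contribute; the two non-zero terms are:
eps_{123} u_2 v_3 = 1 * -6 * -8 = 48
eps_{132} u_3 v_2 = -1 * -3 * 7 = 21
(u x v)_1 = 69

69


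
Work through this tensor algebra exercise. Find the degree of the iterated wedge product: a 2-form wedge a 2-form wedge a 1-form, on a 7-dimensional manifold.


The degree of a wedge product is the sum of the degrees of the individual forms.
Degrees: 2, 2, 1
Total degree = 2 + 2 + 1 = 5

5


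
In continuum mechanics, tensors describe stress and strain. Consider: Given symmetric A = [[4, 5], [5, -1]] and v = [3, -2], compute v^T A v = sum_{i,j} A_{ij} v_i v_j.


First compute Av:
(Av)_1 = 4*3 + 5*-2 = 2
(Av)_2 = 5*3 + -1*-2 = 17
Av = [2, 17]
Then v^T (Av) = 3*2 + -2*17
= 6 + -34 = -28

-28


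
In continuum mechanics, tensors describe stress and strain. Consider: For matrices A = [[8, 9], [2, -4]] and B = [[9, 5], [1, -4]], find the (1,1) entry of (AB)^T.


(AB)^T_{ij} = (AB)_{ji} = sum_k A_{jk} B_{ki}.
For i=1, j=1 we need (AB)_{11}:
A_{11} * B_{11} = 8 * 9 = 72
A_{12} * B_{21} = 9 * 1 = 9
Sum = 72 + 9 = 81

81


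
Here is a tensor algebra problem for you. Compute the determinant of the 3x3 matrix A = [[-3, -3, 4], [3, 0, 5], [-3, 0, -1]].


Expanding along the first row, det(A) = a11*M_11 - a12*M_12 + a13*M_13, where M_1j is the (1,j) minor.
Minor M_11 = 0*-1 - 5*0 = 0
Minor M_12 = 3*-1 - 5*-3 = 12
Minor M_13 = 3*0 - 0*-3 = 0
det = -3*(0) - -3*(12) + 4*(0)
    = 0 - -36 + 0
    = 36

36


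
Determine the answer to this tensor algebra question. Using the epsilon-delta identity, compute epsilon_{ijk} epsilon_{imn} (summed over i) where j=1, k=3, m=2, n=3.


Using the identity: epsilon_{ijk} epsilon_{imn} = delta_{jm} delta_{kn} - delta_{jn} delta_{km}.
delta_{12} = 0
delta_{33} = 1
delta_{13} = 0
delta_{32} = 0
Result = 0 * 1 - 0 * 0 = 0 - 0 = 0

0


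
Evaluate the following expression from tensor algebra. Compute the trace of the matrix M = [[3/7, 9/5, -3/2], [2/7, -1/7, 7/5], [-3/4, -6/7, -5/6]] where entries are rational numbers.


The trace is the sum of diagonal entries.
Diagonal: M[1,1] = 3/7, M[2,2] = -1/7, M[3,3] = -5/6
Tr(M) = 3/7 + -1/7 + -5/6
Computing step by step:
After adding M[1,1]: 3/7
After adding M[2,2]: 2/7
After adding M[3,3]: -23/42
Tr(M) = -23/42

-23/42


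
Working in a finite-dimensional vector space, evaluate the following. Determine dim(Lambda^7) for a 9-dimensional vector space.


The dimension of the space of p-forms on an n-dimensional space is C(n, p).
n = 9, p = 7
C(9, 7) = 9! / (7! * 2!) = 36

36


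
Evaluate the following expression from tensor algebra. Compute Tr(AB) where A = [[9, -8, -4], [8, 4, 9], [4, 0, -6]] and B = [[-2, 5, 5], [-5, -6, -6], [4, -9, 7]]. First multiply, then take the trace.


Tr(AB) = sum_i (AB)_{ii} where (AB)_{ii} = sum_k A_{ik} B_{ki}.
(AB)_{11} = 9*-2 + -8*-5 + -4*4 = 6
(AB)_{22} = 8*5 + 4*-6 + 9*-9 = -65
(AB)_{33} = 4*5 + 0*-6 + -6*7 = -22
Tr(AB) = 6 + -65 + -22 = -81

-81


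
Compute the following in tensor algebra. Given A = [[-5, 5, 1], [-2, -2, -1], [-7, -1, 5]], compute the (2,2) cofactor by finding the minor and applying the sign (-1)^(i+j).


To find cofactor C_{22}, delete row 2 and column 2.
The resulting 2x2 submatrix is: [[-5, 1], [-7, 5]]
Minor M_{22} = -5*5 - 1*-7
  = -25 - -7 = -18
Sign = (-1)^(2+2) = (-1)^4 = 1
Cofactor C_{22} = 1 * -18 = -18

-18


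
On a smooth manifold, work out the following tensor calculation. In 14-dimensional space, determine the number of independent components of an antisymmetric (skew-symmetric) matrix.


An antisymmetric rank-2 tensor satisfies A_{ij} = -A_{ji}, so diagonal entries are zero.
The independent components are the upper-triangular entries: C(n, 2) = n(n-1)/2.
n = 14
C(14, 2) = 14 * 13 / 2 = 182 / 2 = 91

91


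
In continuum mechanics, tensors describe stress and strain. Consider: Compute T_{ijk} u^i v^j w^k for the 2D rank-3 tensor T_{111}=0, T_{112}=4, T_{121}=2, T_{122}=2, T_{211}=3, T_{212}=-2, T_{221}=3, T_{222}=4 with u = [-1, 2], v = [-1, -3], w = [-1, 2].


S = sum over i,j,k of T_{ijk} u_i v_j w_k. Expanding all 8 terms:
T_{111}*u_1*v_1*w_1 = 0*-1*-1*-1 = 0  (running total: 0)
T_{112}*u_1*v_1*w_2 = 4*-1*-1*2 = 8  (running total: 8)
T_{121}*u_1*v_2*w_1 = 2*-1*-3*-1 = -6  (running total: 2)
T_{122}*u_1*v_2*w_2 = 2*-1*-3*2 = 12  (running total: 14)
T_{211}*u_2*v_1*w_1 = 3*2*-1*-1 = 6  (running total: 20)
T_{212}*u_2*v_1*w_2 = -2*2*-1*2 = 8  (running total: 28)
T_{221}*u_2*v_2*w_1 = 3*2*-3*-1 = 18  (running total: 46)
T_{222}*u_2*v_2*w_2 = 4*2*-3*2 = -48  (running total: -2)
S = -2

-2


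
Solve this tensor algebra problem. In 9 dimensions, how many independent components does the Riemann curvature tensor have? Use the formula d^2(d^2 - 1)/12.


The Riemann tensor in d dimensions has d^2(d^2 - 1)/12 independent components.
d = 9, so d^2 = 81
d^2 - 1 = 80
d^2(d^2 - 1) = 81 * 80 = 6480
Divide by 12: 6480 / 12 = 540

540


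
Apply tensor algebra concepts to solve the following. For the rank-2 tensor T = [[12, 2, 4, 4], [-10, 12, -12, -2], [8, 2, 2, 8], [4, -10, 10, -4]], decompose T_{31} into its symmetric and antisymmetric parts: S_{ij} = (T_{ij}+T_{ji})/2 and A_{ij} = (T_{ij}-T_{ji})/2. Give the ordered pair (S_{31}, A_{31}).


T_{31} = 8
T_{13} = 4
S_{31} = (8 + 4)/2 = 12/2 = 6
A_{31} = (8 - 4)/2 = 4/2 = 2
Check: S + A = 6 + 2 = 8 = T_{31}.

(6, 2)


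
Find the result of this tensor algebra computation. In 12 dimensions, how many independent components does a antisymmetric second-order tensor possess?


A antisymmetric rank-2 tensor in d dimensions has d(d-1)/2 independent components.
d = 12
d(d-1)/2 = 12 * 11 / 2 = 132 / 2 = 66

66


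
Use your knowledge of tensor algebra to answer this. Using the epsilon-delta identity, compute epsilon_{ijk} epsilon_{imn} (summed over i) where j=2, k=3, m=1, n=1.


Using the identity: epsilon_{ijk} epsilon_{imn} = delta_{jm} delta_{kn} - delta_{jn} delta_{km}.
delta_{21} = 0
delta_{31} = 0
delta_{21} = 0
delta_{31} = 0
Result = 0 * 0 - 0 * 0 = 0 - 0 = 0

0


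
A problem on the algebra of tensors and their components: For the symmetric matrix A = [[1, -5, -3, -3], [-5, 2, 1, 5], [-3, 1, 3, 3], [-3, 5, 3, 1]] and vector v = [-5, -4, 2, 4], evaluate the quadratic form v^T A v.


First compute Av:
(Av)_1 = 1*-5 + -5*-4 + -3*2 + -3*4 = -3
(Av)_2 = -5*-5 + 2*-4 + 1*2 + 5*4 = 39
(Av)_3 = -3*-5 + 1*-4 + 3*2 + 3*4 = 29
(Av)_4 = -3*-5 + 5*-4 + 3*2 + 1*4 = 5
Av = [-3, 39, 29, 5]
Then v^T (Av) = -5*-3 + -4*39 + 2*29 + 4*5
= 15 + -156 + 58 + 20 = -63

-63


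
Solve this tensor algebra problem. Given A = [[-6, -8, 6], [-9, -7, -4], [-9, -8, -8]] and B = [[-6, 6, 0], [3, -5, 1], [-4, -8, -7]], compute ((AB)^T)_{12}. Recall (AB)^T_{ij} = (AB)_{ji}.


(AB)^T_{ij} = (AB)_{ji} = sum_k A_{jk} B_{ki}.
For i=1, j=2 we need (AB)_{21}:
A_{21} * B_{11} = -9 * -6 = 54
A_{22} * B_{21} = -7 * 3 = -21
A_{23} * B_{31} = -4 * -4 = 16
Sum = 54 + -21 + 16 = 49

49


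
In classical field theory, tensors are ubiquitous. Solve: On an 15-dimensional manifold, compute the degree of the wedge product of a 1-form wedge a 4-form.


The degree of a wedge product is the sum of the degrees of the individual forms.
Degrees: 1, 4
Total degree = 1 + 4 = 5

5


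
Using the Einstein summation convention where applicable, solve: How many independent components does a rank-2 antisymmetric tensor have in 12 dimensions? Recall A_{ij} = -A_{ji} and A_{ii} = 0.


An antisymmetric rank-2 tensor satisfies A_{ij} = -A_{ji}, so diagonal entries are zero.
The independent components are the upper-triangular entries: C(n, 2) = n(n-1)/2.
n = 12
C(12, 2) = 12 * 11 / 2 = 132 / 2 = 66

66


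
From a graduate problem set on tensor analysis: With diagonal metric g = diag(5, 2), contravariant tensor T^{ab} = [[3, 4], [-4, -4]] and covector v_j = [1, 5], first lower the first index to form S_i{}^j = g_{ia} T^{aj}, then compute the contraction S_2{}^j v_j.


Step 1: lower the first index. For a diagonal metric, g_{ia} T^{aj} = g_{ii} T^{ij} (no sum on i).
g_{22} = 2
S_2{}^1 = 2 * T^{21} = 2 * -4 = -8
S_2{}^2 = 2 * T^{22} = 2 * -4 = -8
Step 2: contract S_2{}^j with v_j.
S_2{}^1 * v_1 = -8 * 1 = -8
S_2{}^2 * v_2 = -8 * 5 = -40
Result = -8 + -40 = -48

-48
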